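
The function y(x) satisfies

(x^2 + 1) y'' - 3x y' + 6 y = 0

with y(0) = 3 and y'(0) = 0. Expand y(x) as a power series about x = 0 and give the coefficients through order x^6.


Ansatz: y(x) = sum_{n>=0} a_n x^n, so y'(x) = sum_{n>=1} n a_n x^(n-1) and y''(x) = sum_{n>=2} n(n-1) a_n x^(n-2).
Substitute into P(x) y'' + Q(x) y' + R(x) y = 0 with P(x) = x^2 + 1, Q(x) = -3x, R(x) = 6, and match powers of x.
Initial conditions: a_0 = 3, a_1 = 0.
Setting the coefficient of each power of x to zero and solving order by order (substituting the coefficients already found):
  x^0: 2 a_2 + 6 a_0 = 0  ->  2 a_2 = -6 a_0 = -18  ->  a_2 = -9
  x^1: 6 a_3 + 3 a_1 = 0  ->  6 a_3 = -3 a_1 = 0  ->  a_3 = 0
  x^2: 12 a_4 + 2 a_2 = 0  ->  12 a_4 = -2 a_2 = 18  ->  a_4 = 3/2
  x^3: 20 a_5 + 3 a_3 = 0  ->  20 a_5 = -3 a_3 = 0  ->  a_5 = 0
  x^4: 30 a_6 + 6 a_4 = 0  ->  30 a_6 = -6 a_4 = -9  ->  a_6 = -3/10
Truncated series: y(x) = 3 - 9 x^2 + (3/2) x^4 - (3/10) x^6 + O(x^7).

a_0 = 3; a_1 = 0; a_2 = -9; a_3 = 0; a_4 = 3/2; a_5 = 0; a_6 = -3/10


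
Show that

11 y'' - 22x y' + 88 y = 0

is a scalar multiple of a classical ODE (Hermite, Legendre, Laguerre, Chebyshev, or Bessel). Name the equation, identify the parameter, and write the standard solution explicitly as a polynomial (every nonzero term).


All three coefficients share the factor 11; dividing through by 11 gives  y'' - 2x y' + 8 y = 0.
This matches the Hermite equation y'' - 2x y' + 2n y = 0 with 2n = 8, so n = 4; the polynomial solution is H_4(x).
With y = sum_k a_k x^k, matching x^k gives (k+2)(k+1) a_{k+2} = 2(k - n) a_k = 2(k - 4) a_k. The right side vanishes at k = 4, so the series with the parity of 4 terminates at degree 4.
Standard normalization: leading coefficient of H_n is 2^n, so a_4 = 2^4 = 16. Work downward with a_k = (k+1)(k+2) a_{k+2} / (2(k - n)):
  a_2 = (3)(4)(16) / (2(2 - 4)) = 192/(-4) = -48
  a_0 = (1)(2)(-48) / (2(0 - 4)) = -96/(-8) = 12
Hence H_4(x) = 16 x^4 - 48 x^2 + 12.

H_4(x); series = 16 x^4 - 48 x^2 + 12


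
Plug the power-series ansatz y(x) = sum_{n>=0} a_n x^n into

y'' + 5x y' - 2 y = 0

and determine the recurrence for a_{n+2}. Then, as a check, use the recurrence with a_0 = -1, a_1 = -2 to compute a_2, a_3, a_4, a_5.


Substitute y = sum_n a_n x^n.
y''(x) has coefficient (n+2)(n+1) a_{n+2} at x^n;
5 x y'(x) has coefficient 5 n a_n at x^n (shift);
-2 y(x) has coefficient -2 a_n at x^n.
Matching x^n: (n+2)(n+1) a_{n+2} + (5n - 2) a_n = 0.
Thus a_{n+2} = (-5n + 2) / ((n+1)(n+2)) * a_n.

Check with a_0 = -1, a_1 = -2 (apply the recurrence for n = 0, 1, 2, 3): a_0 = -1, a_1 = -2, a_2 = -1, a_3 = 1, a_4 = 2/3, a_5 = -13/20.

a_(n+2) = (-5n + 2) / ((n+1)(n+2)) * a_n; check: a_0 = -1, a_1 = -2, a_2 = -1, a_3 = 1, a_4 = 2/3, a_5 = -13/20


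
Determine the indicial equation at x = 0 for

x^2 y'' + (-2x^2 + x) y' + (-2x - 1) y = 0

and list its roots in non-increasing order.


Divide by x^2 to reach normal form y'' + P_1(x) y' + P_2(x) y = 0 with P_1(x) = -2 + 1/x and P_2(x) = -2/x - 1/x^2.
x = 0 is a singular point because the y'-coefficient -2 + 1/x has a pole at x = 0 and the y-coefficient -2/x - 1/x^2 has a pole at x = 0.
It is a regular singular point because x P_1(x) = p(x) = 1 - 2x and x^2 P_2(x) = q(x) = -2x - 1 are polynomials, hence analytic at x = 0.
p(0) = 1,  q(0) = -1.
Indicial equation: r(r-1) + p(0) r + q(0) = 0, i.e. r^2 + (p(0) - 1) r + q(0) = 0, i.e. r^2 - 1 = 0.
Discriminant: (0)^2 - 4(-1) = 4, so r = (0 ± 2)/2.
Solving: r_1 = 1, r_2 = -1.

indicial: r^2 - 1 = 0; roots r_1 = 1, r_2 = -1


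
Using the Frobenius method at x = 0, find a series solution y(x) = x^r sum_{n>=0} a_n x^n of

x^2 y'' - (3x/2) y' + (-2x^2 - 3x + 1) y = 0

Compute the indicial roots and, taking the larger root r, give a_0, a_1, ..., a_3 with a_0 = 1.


Write in Frobenius form y'' + (p(x)/x) y' + (q(x)/x^2) y = 0:
  p(x) = -3/2,  q(x) = -2x^2 - 3x + 1.
Indicial equation: r(r-1) + (-3/2) r + (1) = 0 -> roots r_1 = 2, r_2 = 1/2.
Take r = r_1 = 2. Let y(x) = x^r sum_{n>=0} a_n x^n with a_0 = 1.
Substitute y = x^r sum a_n x^n and match x^{r+n}. The recurrence is
  D(n) a_n - 3 a_{n-1} - 2 a_{n-2} = 0,  where D(n) = (r+n)(r+n-1) + (-3/2)(r+n) + (1).
  a_n = [3 a_{n-1} + 2 a_{n-2}] / D(n).
Since the indicial polynomial factors as (r - r_1)(r - r_2), D(n) = (r_1 + n - r_1)(r_1 + n - r_2) = n(n + 3/2).
Evaluating step by step (a_0 = 1):
  n = 1: D(1) = 1(1 + 3/2) = 5/2; numerator = 3(1) = 3; a_1 = (3)/(5/2) = 6/5
  n = 2: D(2) = 2(2 + 3/2) = 7; numerator = 3(6/5) + 2(1) = 28/5; a_2 = (28/5)/(7) = 4/5
  n = 3: D(3) = 3(3 + 3/2) = 27/2; numerator = 3(4/5) + 2(6/5) = 24/5; a_3 = (24/5)/(27/2) = 16/45

r = 2; a_0 = 1; a_1 = 6/5; a_2 = 4/5; a_3 = 16/45


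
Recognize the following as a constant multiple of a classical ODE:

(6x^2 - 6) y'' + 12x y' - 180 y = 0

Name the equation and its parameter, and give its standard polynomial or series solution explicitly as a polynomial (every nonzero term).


All three coefficients share the factor -6; dividing through by -6 gives  (1 - x^2) y'' - 2x y' + 30 y = 0.
This matches the Legendre equation (1 - x^2) y'' - 2x y' + n(n+1) y = 0 (note the -2x y' term) with n(n+1) = 30, so n = 5; the polynomial solution is P_5(x).
With y = sum_k a_k x^k, matching x^k gives (k+2)(k+1) a_{k+2} = [k(k+1) - n(n+1)] a_k = (k - 5)(k + 6) a_k. The right side vanishes at k = 5, so the series with the parity of 5 terminates at degree 5.
Standard normalization (P_n(1) = 1): leading coefficient (2n)!/(2^n (n!)^2) = 3628800/(32*14400) = 63/8, so a_5 = 63/8. Work downward with a_k = (k+1)(k+2) a_{k+2} / ((k - 5)(k + 6)):
  a_3 = (4)(5)(63/8) / ((3 - 5)(3 + 6)) = (315/2)/(-18) = -35/4
  a_1 = (2)(3)(-35/4) / ((1 - 5)(1 + 6)) = (-105/2)/(-28) = 15/8
Hence P_5(x) = 63 x^5/8 - 35 x^3/4 + 15 x/8.

P_5(x); series = 63 x^5/8 - 35 x^3/4 + 15 x/8


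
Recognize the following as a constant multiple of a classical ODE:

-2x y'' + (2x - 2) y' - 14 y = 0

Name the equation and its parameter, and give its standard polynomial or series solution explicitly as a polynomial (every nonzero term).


All three coefficients share the factor -2; dividing through by -2 gives  x y'' + (1 - x) y' + 7 y = 0.
This matches the Laguerre equation x y'' + (1 - x) y' + n y = 0 with n = 7; the polynomial solution is L_7(x).
With y = sum_k a_k x^k, matching x^k gives (k+1)k a_{k+1} + (k+1) a_{k+1} - k a_k + n a_k = 0, i.e. (k+1)^2 a_{k+1} = (k - n) a_k = (k - 7) a_k. The right side vanishes at k = 7, so the series terminates at degree 7.
Standard normalization L_n(0) = 1 gives a_0 = 1. Work upward with a_{k+1} = (k - 7) a_k / (k+1)^2:
  a_1 = (0 - 7)(1) / 1^2 = -7/1 = -7
  a_2 = (1 - 7)(-7) / 2^2 = 42/4 = 21/2
  a_3 = (2 - 7)(21/2) / 3^2 = (-105/2)/9 = -35/6
  a_4 = (3 - 7)(-35/6) / 4^2 = (70/3)/16 = 35/24
  a_5 = (4 - 7)(35/24) / 5^2 = (-35/8)/25 = -7/40
  a_6 = (5 - 7)(-7/40) / 6^2 = (7/20)/36 = 7/720
  a_7 = (6 - 7)(7/720) / 7^2 = (-7/720)/49 = -1/5040
Hence L_7(x) = -x^7/5040 + 7 x^6/720 - 7 x^5/40 + 35 x^4/24 - 35 x^3/6 + 21 x^2/2 - 7 x + 1.

L_7(x); series = -x^7/5040 + 7 x^6/720 - 7 x^5/40 + 35 x^4/24 - 35 x^3/6 + 21 x^2/2 - 7 x + 1


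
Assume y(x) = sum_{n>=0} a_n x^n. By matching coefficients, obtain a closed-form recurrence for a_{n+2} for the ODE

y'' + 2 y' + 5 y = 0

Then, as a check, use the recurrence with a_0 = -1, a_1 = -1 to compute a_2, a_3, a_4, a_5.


Substitute y = sum_n a_n x^n.
y''(x) has coefficient (n+2)(n+1) a_{n+2} at x^n;
2 y'(x) has coefficient 2 (n+1) a_{n+1} at x^n;
5 y(x) has coefficient 5 a_n at x^n.
Matching x^n: (n+2)(n+1) a_{n+2} + 2 (n+1) a_{n+1} + 5 a_n = 0.
Thus a_{n+2} = [-2 (n+1) a_{n+1} - 5 a_n] / ((n+1)(n+2)).

Check with a_0 = -1, a_1 = -1 (apply the recurrence for n = 0, 1, 2, 3): a_0 = -1, a_1 = -1, a_2 = 7/2, a_3 = -3/2, a_4 = -17/24, a_5 = 79/120.

a_(n+2) = [-2 (n+1) a_(n+1) - 5 a_n] / ((n+1)(n+2)); check: a_0 = -1, a_1 = -1, a_2 = 7/2, a_3 = -3/2, a_4 = -17/24, a_5 = 79/120


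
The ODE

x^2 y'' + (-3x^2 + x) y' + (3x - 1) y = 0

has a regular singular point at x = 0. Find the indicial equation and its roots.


Divide by x^2 to reach normal form y'' + P_1(x) y' + P_2(x) y = 0 with P_1(x) = -3 + 1/x and P_2(x) = 3/x - 1/x^2.
x = 0 is a singular point because the y'-coefficient -3 + 1/x has a pole at x = 0 and the y-coefficient 3/x - 1/x^2 has a pole at x = 0.
It is a regular singular point because x P_1(x) = p(x) = 1 - 3x and x^2 P_2(x) = q(x) = 3x - 1 are polynomials, hence analytic at x = 0.
p(0) = 1,  q(0) = -1.
Indicial equation: r(r-1) + p(0) r + q(0) = 0, i.e. r^2 + (p(0) - 1) r + q(0) = 0, i.e. r^2 - 1 = 0.
Discriminant: (0)^2 - 4(-1) = 4, so r = (0 ± 2)/2.
Solving: r_1 = 1, r_2 = -1.

indicial: r^2 - 1 = 0; roots r_1 = 1, r_2 = -1


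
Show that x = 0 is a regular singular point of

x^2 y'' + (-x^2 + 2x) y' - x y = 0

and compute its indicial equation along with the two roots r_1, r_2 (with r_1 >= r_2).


Divide by x^2 to reach normal form y'' + P_1(x) y' + P_2(x) y = 0 with P_1(x) = -1 + 2/x and P_2(x) = -1/x.
x = 0 is a singular point because the y'-coefficient -1 + 2/x has a pole at x = 0 and the y-coefficient -1/x has a pole at x = 0.
It is a regular singular point because x P_1(x) = p(x) = 2 - x and x^2 P_2(x) = q(x) = -x are polynomials, hence analytic at x = 0.
p(0) = 2,  q(0) = 0.
Indicial equation: r(r-1) + p(0) r + q(0) = 0, i.e. r^2 + (p(0) - 1) r + q(0) = 0, i.e. r^2 + 1 r = 0.
Discriminant: (1)^2 - 4(0) = 1, so r = (-1 ± 1)/2.
Solving: r_1 = 0, r_2 = -1.

indicial: r^2 + 1 r = 0; roots r_1 = 0, r_2 = -1


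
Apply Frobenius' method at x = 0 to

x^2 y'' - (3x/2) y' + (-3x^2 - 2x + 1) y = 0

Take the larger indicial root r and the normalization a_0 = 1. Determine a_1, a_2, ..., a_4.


Write in Frobenius form y'' + (p(x)/x) y' + (q(x)/x^2) y = 0:
  p(x) = -3/2,  q(x) = -3x^2 - 2x + 1.
Indicial equation: r(r-1) + (-3/2) r + (1) = 0 -> roots r_1 = 2, r_2 = 1/2.
Take r = r_1 = 2. Let y(x) = x^r sum_{n>=0} a_n x^n with a_0 = 1.
Substitute y = x^r sum a_n x^n and match x^{r+n}. The recurrence is
  D(n) a_n - 2 a_{n-1} - 3 a_{n-2} = 0,  where D(n) = (r+n)(r+n-1) + (-3/2)(r+n) + (1).
  a_n = [2 a_{n-1} + 3 a_{n-2}] / D(n).
Since the indicial polynomial factors as (r - r_1)(r - r_2), D(n) = (r_1 + n - r_1)(r_1 + n - r_2) = n(n + 3/2).
Evaluating step by step (a_0 = 1):
  n = 1: D(1) = 1(1 + 3/2) = 5/2; numerator = 2(1) = 2; a_1 = (2)/(5/2) = 4/5
  n = 2: D(2) = 2(2 + 3/2) = 7; numerator = 2(4/5) + 3(1) = 23/5; a_2 = (23/5)/(7) = 23/35
  n = 3: D(3) = 3(3 + 3/2) = 27/2; numerator = 2(23/35) + 3(4/5) = 26/7; a_3 = (26/7)/(27/2) = 52/189
  n = 4: D(4) = 4(4 + 3/2) = 22; numerator = 2(52/189) + 3(23/35) = 2383/945; a_4 = (2383/945)/(22) = 2383/20790

r = 2; a_0 = 1; a_1 = 4/5; a_2 = 23/35; a_3 = 52/189; a_4 = 2383/20790


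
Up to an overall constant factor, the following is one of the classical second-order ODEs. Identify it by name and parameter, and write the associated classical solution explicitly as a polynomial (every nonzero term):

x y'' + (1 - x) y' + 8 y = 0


The equation is already in a standard form:  x y'' + (1 - x) y' + 8 y = 0.
This matches the Laguerre equation x y'' + (1 - x) y' + n y = 0 with n = 8; the polynomial solution is L_8(x).
With y = sum_k a_k x^k, matching x^k gives (k+1)k a_{k+1} + (k+1) a_{k+1} - k a_k + n a_k = 0, i.e. (k+1)^2 a_{k+1} = (k - n) a_k = (k - 8) a_k. The right side vanishes at k = 8, so the series terminates at degree 8.
Standard normalization L_n(0) = 1 gives a_0 = 1. Work upward with a_{k+1} = (k - 8) a_k / (k+1)^2:
  a_1 = (0 - 8)(1) / 1^2 = -8/1 = -8
  a_2 = (1 - 8)(-8) / 2^2 = 56/4 = 14
  a_3 = (2 - 8)(14) / 3^2 = -84/9 = -28/3
  a_4 = (3 - 8)(-28/3) / 4^2 = (140/3)/16 = 35/12
  a_5 = (4 - 8)(35/12) / 5^2 = (-35/3)/25 = -7/15
  a_6 = (5 - 8)(-7/15) / 6^2 = (7/5)/36 = 7/180
  a_7 = (6 - 8)(7/180) / 7^2 = (-7/90)/49 = -1/630
  a_8 = (7 - 8)(-1/630) / 8^2 = (1/630)/64 = 1/40320
Hence L_8(x) = x^8/40320 - x^7/630 + 7 x^6/180 - 7 x^5/15 + 35 x^4/12 - 28 x^3/3 + 14 x^2 - 8 x + 1.

L_8(x); series = x^8/40320 - x^7/630 + 7 x^6/180 - 7 x^5/15 + 35 x^4/12 - 28 x^3/3 + 14 x^2 - 8 x + 1


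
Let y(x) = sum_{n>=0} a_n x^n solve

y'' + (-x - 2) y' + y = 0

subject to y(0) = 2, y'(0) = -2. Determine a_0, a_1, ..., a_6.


Ansatz: y(x) = sum_{n>=0} a_n x^n, so y'(x) = sum_{n>=1} n a_n x^(n-1) and y''(x) = sum_{n>=2} n(n-1) a_n x^(n-2).
Substitute into P(x) y'' + Q(x) y' + R(x) y = 0 with P(x) = 1, Q(x) = -x - 2, R(x) = 1, and match powers of x.
Initial conditions: a_0 = 2, a_1 = -2.
Setting the coefficient of each power of x to zero and solving order by order (substituting the coefficients already found):
  x^0: 2 a_2 - 2 a_1 + a_0 = 0  ->  2 a_2 = 2 a_1 - a_0 = -6  ->  a_2 = -3
  x^1: 6 a_3 - 4 a_2 = 0  ->  6 a_3 = 4 a_2 = -12  ->  a_3 = -2
  x^2: 12 a_4 - 6 a_3 - a_2 = 0  ->  12 a_4 = 6 a_3 + a_2 = -15  ->  a_4 = -5/4
  x^3: 20 a_5 - 8 a_4 - 2 a_3 = 0  ->  20 a_5 = 8 a_4 + 2 a_3 = -14  ->  a_5 = -7/10
  x^4: 30 a_6 - 10 a_5 - 3 a_4 = 0  ->  30 a_6 = 10 a_5 + 3 a_4 = -43/4  ->  a_6 = -43/120
Truncated series: y(x) = 2 - 2 x - 3 x^2 - 2 x^3 - (5/4) x^4 - (7/10) x^5 - (43/120) x^6 + O(x^7).

a_0 = 2; a_1 = -2; a_2 = -3; a_3 = -2; a_4 = -5/4; a_5 = -7/10; a_6 = -43/120


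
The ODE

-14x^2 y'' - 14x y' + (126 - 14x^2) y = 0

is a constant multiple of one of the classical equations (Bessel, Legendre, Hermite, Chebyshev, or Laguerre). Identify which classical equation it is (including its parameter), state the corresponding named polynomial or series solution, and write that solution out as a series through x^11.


All three coefficients share the factor -14; dividing through by -14 gives  x^2 y'' + x y' + (x^2 - 9) y = 0.
This matches the Bessel equation x^2 y'' + x y' + (x^2 - nu^2) y = 0 with nu^2 = 9, so nu = 3; the solution bounded at x = 0 is J_3(x).
Frobenius at x = 0: indicial roots ±nu; for r = nu the recurrence k(k + 2nu) c_k = -c_{k-2} gives the standard series J_nu(x) = sum_{k>=0} (-1)^k / (k! (k+nu)!) (x/2)^(2k+nu). Evaluate the first 5 terms:
  k = 0: (-1)^0 / (0! * 3! * 2^3) x^3 = 1/(1*6*8) x^3 = (1/48) x^3
  k = 1: (-1)^1 / (1! * 4! * 2^5) x^5 = -1/(1*24*32) x^5 = (-1/768) x^5
  k = 2: (-1)^2 / (2! * 5! * 2^7) x^7 = 1/(2*120*128) x^7 = (1/30720) x^7
  k = 3: (-1)^3 / (3! * 6! * 2^9) x^9 = -1/(6*720*512) x^9 = (-1/2211840) x^9
  k = 4: (-1)^4 / (4! * 7! * 2^11) x^11 = 1/(24*5040*2048) x^11 = (1/247726080) x^11
Hence J_3(x) = x^11/247726080 - x^9/2211840 + x^7/30720 - x^5/768 + x^3/48 + ....

J_3(x); series = x^11/247726080 - x^9/2211840 + x^7/30720 - x^5/768 + x^3/48


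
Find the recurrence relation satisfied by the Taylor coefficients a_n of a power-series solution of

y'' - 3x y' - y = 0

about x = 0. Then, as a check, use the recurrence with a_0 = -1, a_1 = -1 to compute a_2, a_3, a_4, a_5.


Substitute y = sum_n a_n x^n.
y''(x) has coefficient (n+2)(n+1) a_{n+2} at x^n;
-3 x y'(x) has coefficient -3 n a_n at x^n (shift);
-y(x) has coefficient -1 a_n at x^n.
Matching x^n: (n+2)(n+1) a_{n+2} + (-3n - 1) a_n = 0.
Thus a_{n+2} = (3n + 1) / ((n+1)(n+2)) * a_n.

Check with a_0 = -1, a_1 = -1 (apply the recurrence for n = 0, 1, 2, 3): a_0 = -1, a_1 = -1, a_2 = -1/2, a_3 = -2/3, a_4 = -7/24, a_5 = -1/3.

a_(n+2) = (3n + 1) / ((n+1)(n+2)) * a_n; check: a_0 = -1, a_1 = -1, a_2 = -1/2, a_3 = -2/3, a_4 = -7/24, a_5 = -1/3


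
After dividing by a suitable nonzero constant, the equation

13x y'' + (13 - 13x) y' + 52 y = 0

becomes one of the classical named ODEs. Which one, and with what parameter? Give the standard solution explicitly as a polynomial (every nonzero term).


All three coefficients share the factor 13; dividing through by 13 gives  x y'' + (1 - x) y' + 4 y = 0.
This matches the Laguerre equation x y'' + (1 - x) y' + n y = 0 with n = 4; the polynomial solution is L_4(x).
With y = sum_k a_k x^k, matching x^k gives (k+1)k a_{k+1} + (k+1) a_{k+1} - k a_k + n a_k = 0, i.e. (k+1)^2 a_{k+1} = (k - n) a_k = (k - 4) a_k. The right side vanishes at k = 4, so the series terminates at degree 4.
Standard normalization L_n(0) = 1 gives a_0 = 1. Work upward with a_{k+1} = (k - 4) a_k / (k+1)^2:
  a_1 = (0 - 4)(1) / 1^2 = -4/1 = -4
  a_2 = (1 - 4)(-4) / 2^2 = 12/4 = 3
  a_3 = (2 - 4)(3) / 3^2 = -6/9 = -2/3
  a_4 = (3 - 4)(-2/3) / 4^2 = (2/3)/16 = 1/24
Hence L_4(x) = x^4/24 - 2 x^3/3 + 3 x^2 - 4 x + 1.

L_4(x); series = x^4/24 - 2 x^3/3 + 3 x^2 - 4 x + 1


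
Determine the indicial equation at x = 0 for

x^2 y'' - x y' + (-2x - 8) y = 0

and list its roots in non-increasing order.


Divide by x^2 to reach normal form y'' + P_1(x) y' + P_2(x) y = 0 with P_1(x) = -1/x and P_2(x) = -2/x - 8/x^2.
x = 0 is a singular point because the y'-coefficient -1/x has a pole at x = 0 and the y-coefficient -2/x - 8/x^2 has a pole at x = 0.
It is a regular singular point because x P_1(x) = p(x) = -1 and x^2 P_2(x) = q(x) = -2x - 8 are polynomials, hence analytic at x = 0.
p(0) = -1,  q(0) = -8.
Indicial equation: r(r-1) + p(0) r + q(0) = 0, i.e. r^2 + (p(0) - 1) r + q(0) = 0, i.e. r^2 - 2 r - 8 = 0.
Discriminant: (-2)^2 - 4(-8) = 36, so r = (2 ± 6)/2.
Solving: r_1 = 4, r_2 = -2.

indicial: r^2 - 2 r - 8 = 0; roots r_1 = 4, r_2 = -2


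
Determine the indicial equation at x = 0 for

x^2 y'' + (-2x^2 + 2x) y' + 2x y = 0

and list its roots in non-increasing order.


Divide by x^2 to reach normal form y'' + P_1(x) y' + P_2(x) y = 0 with P_1(x) = -2 + 2/x and P_2(x) = 2/x.
x = 0 is a singular point because the y'-coefficient -2 + 2/x has a pole at x = 0 and the y-coefficient 2/x has a pole at x = 0.
It is a regular singular point because x P_1(x) = p(x) = 2 - 2x and x^2 P_2(x) = q(x) = 2x are polynomials, hence analytic at x = 0.
p(0) = 2,  q(0) = 0.
Indicial equation: r(r-1) + p(0) r + q(0) = 0, i.e. r^2 + (p(0) - 1) r + q(0) = 0, i.e. r^2 + 1 r = 0.
Discriminant: (1)^2 - 4(0) = 1, so r = (-1 ± 1)/2.
Solving: r_1 = 0, r_2 = -1.

indicial: r^2 + 1 r = 0; roots r_1 = 0, r_2 = -1


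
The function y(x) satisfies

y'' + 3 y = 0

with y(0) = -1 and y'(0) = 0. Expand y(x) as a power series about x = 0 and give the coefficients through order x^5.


Ansatz: y(x) = sum_{n>=0} a_n x^n, so y'(x) = sum_{n>=1} n a_n x^(n-1) and y''(x) = sum_{n>=2} n(n-1) a_n x^(n-2).
Substitute into P(x) y'' + Q(x) y' + R(x) y = 0 with P(x) = 1, Q(x) = 0, R(x) = 3, and match powers of x.
Initial conditions: a_0 = -1, a_1 = 0.
Setting the coefficient of each power of x to zero and solving order by order (substituting the coefficients already found):
  x^0: 2 a_2 + 3 a_0 = 0  ->  2 a_2 = -3 a_0 = 3  ->  a_2 = 3/2
  x^1: 6 a_3 + 3 a_1 = 0  ->  6 a_3 = -3 a_1 = 0  ->  a_3 = 0
  x^2: 12 a_4 + 3 a_2 = 0  ->  12 a_4 = -3 a_2 = -9/2  ->  a_4 = -3/8
  x^3: 20 a_5 + 3 a_3 = 0  ->  20 a_5 = -3 a_3 = 0  ->  a_5 = 0
Truncated series: y(x) = -1 + (3/2) x^2 - (3/8) x^4 + O(x^6).

a_0 = -1; a_1 = 0; a_2 = 3/2; a_3 = 0; a_4 = -3/8; a_5 = 0


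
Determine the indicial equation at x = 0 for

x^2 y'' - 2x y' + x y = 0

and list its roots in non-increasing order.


Divide by x^2 to reach normal form y'' + P_1(x) y' + P_2(x) y = 0 with P_1(x) = -2/x and P_2(x) = 1/x.
x = 0 is a singular point because the y'-coefficient -2/x has a pole at x = 0 and the y-coefficient 1/x has a pole at x = 0.
It is a regular singular point because x P_1(x) = p(x) = -2 and x^2 P_2(x) = q(x) = x are polynomials, hence analytic at x = 0.
p(0) = -2,  q(0) = 0.
Indicial equation: r(r-1) + p(0) r + q(0) = 0, i.e. r^2 + (p(0) - 1) r + q(0) = 0, i.e. r^2 - 3 r = 0.
Discriminant: (-3)^2 - 4(0) = 9, so r = (3 ± 3)/2.
Solving: r_1 = 3, r_2 = 0.

indicial: r^2 - 3 r = 0; roots r_1 = 3, r_2 = 0


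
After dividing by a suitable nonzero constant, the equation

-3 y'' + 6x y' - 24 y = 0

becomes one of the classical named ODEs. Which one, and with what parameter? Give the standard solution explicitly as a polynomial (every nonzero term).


All three coefficients share the factor -3; dividing through by -3 gives  y'' - 2x y' + 8 y = 0.
This matches the Hermite equation y'' - 2x y' + 2n y = 0 with 2n = 8, so n = 4; the polynomial solution is H_4(x).
With y = sum_k a_k x^k, matching x^k gives (k+2)(k+1) a_{k+2} = 2(k - n) a_k = 2(k - 4) a_k. The right side vanishes at k = 4, so the series with the parity of 4 terminates at degree 4.
Standard normalization: leading coefficient of H_n is 2^n, so a_4 = 2^4 = 16. Work downward with a_k = (k+1)(k+2) a_{k+2} / (2(k - n)):
  a_2 = (3)(4)(16) / (2(2 - 4)) = 192/(-4) = -48
  a_0 = (1)(2)(-48) / (2(0 - 4)) = -96/(-8) = 12
Hence H_4(x) = 16 x^4 - 48 x^2 + 12.

H_4(x); series = 16 x^4 - 48 x^2 + 12


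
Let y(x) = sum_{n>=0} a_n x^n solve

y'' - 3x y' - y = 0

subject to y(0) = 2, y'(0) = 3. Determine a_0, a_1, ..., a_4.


Ansatz: y(x) = sum_{n>=0} a_n x^n, so y'(x) = sum_{n>=1} n a_n x^(n-1) and y''(x) = sum_{n>=2} n(n-1) a_n x^(n-2).
Substitute into P(x) y'' + Q(x) y' + R(x) y = 0 with P(x) = 1, Q(x) = -3x, R(x) = -1, and match powers of x.
Initial conditions: a_0 = 2, a_1 = 3.
Setting the coefficient of each power of x to zero and solving order by order (substituting the coefficients already found):
  x^0: 2 a_2 - a_0 = 0  ->  2 a_2 = a_0 = 2  ->  a_2 = 1
  x^1: 6 a_3 - 4 a_1 = 0  ->  6 a_3 = 4 a_1 = 12  ->  a_3 = 2
  x^2: 12 a_4 - 7 a_2 = 0  ->  12 a_4 = 7 a_2 = 7  ->  a_4 = 7/12
Truncated series: y(x) = 2 + 3 x + x^2 + 2 x^3 + (7/12) x^4 + O(x^5).

a_0 = 2; a_1 = 3; a_2 = 1; a_3 = 2; a_4 = 7/12


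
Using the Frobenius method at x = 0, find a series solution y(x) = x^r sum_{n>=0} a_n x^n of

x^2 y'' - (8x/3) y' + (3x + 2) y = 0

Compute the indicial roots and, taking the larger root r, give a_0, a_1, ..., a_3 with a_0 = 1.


Write in Frobenius form y'' + (p(x)/x) y' + (q(x)/x^2) y = 0:
  p(x) = -8/3,  q(x) = 3x + 2.
Indicial equation: r(r-1) + (-8/3) r + (2) = 0 -> roots r_1 = 3, r_2 = 2/3.
Take r = r_1 = 3. Let y(x) = x^r sum_{n>=0} a_n x^n with a_0 = 1.
Substitute y = x^r sum a_n x^n and match x^{r+n}. The recurrence is
  D(n) a_n + 3 a_{n-1} = 0,  where D(n) = (r+n)(r+n-1) + (-8/3)(r+n) + (2).
  a_n = -3 / D(n) * a_{n-1}.
Since the indicial polynomial factors as (r - r_1)(r - r_2), D(n) = (r_1 + n - r_1)(r_1 + n - r_2) = n(n + 7/3).
Evaluating step by step (a_0 = 1):
  n = 1: D(1) = 1(1 + 7/3) = 10/3; numerator = -3(1) = -3; a_1 = (-3)/(10/3) = -9/10
  n = 2: D(2) = 2(2 + 7/3) = 26/3; numerator = -3(-9/10) = 27/10; a_2 = (27/10)/(26/3) = 81/260
  n = 3: D(3) = 3(3 + 7/3) = 16; numerator = -3(81/260) = -243/260; a_3 = (-243/260)/(16) = -243/4160

r = 3; a_0 = 1; a_1 = -9/10; a_2 = 81/260; a_3 = -243/4160


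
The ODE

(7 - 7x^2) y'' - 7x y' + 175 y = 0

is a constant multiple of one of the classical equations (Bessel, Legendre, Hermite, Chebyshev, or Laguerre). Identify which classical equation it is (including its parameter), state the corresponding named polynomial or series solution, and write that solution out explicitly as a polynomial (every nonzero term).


All three coefficients share the factor 7; dividing through by 7 gives  (1 - x^2) y'' - x y' + 25 y = 0.
This matches the Chebyshev equation (1 - x^2) y'' - x y' + n^2 y = 0 (note the -x y' term, not -2x y') with n^2 = 25, so n = 5; the polynomial solution is T_5(x).
With y = sum_k a_k x^k, matching x^k gives (k+2)(k+1) a_{k+2} = (k^2 - n^2) a_k = (k - 5)(k + 5) a_k. The right side vanishes at k = 5, so the series with the parity of 5 terminates at degree 5.
Standard normalization: leading coefficient of T_n is 2^(n-1), so a_5 = 2^4 = 16. Work downward with a_k = (k+1)(k+2) a_{k+2} / ((k - 5)(k + 5)):
  a_3 = (4)(5)(16) / ((3 - 5)(3 + 5)) = 320/(-16) = -20
  a_1 = (2)(3)(-20) / ((1 - 5)(1 + 5)) = -120/(-24) = 5
Hence T_5(x) = 16 x^5 - 20 x^3 + 5 x.

T_5(x); series = 16 x^5 - 20 x^3 + 5 x


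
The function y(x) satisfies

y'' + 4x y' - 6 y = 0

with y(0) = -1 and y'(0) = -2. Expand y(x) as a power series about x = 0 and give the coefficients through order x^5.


Ansatz: y(x) = sum_{n>=0} a_n x^n, so y'(x) = sum_{n>=1} n a_n x^(n-1) and y''(x) = sum_{n>=2} n(n-1) a_n x^(n-2).
Substitute into P(x) y'' + Q(x) y' + R(x) y = 0 with P(x) = 1, Q(x) = 4x, R(x) = -6, and match powers of x.
Initial conditions: a_0 = -1, a_1 = -2.
Setting the coefficient of each power of x to zero and solving order by order (substituting the coefficients already found):
  x^0: 2 a_2 - 6 a_0 = 0  ->  2 a_2 = 6 a_0 = -6  ->  a_2 = -3
  x^1: 6 a_3 - 2 a_1 = 0  ->  6 a_3 = 2 a_1 = -4  ->  a_3 = -2/3
  x^2: 12 a_4 + 2 a_2 = 0  ->  12 a_4 = -2 a_2 = 6  ->  a_4 = 1/2
  x^3: 20 a_5 + 6 a_3 = 0  ->  20 a_5 = -6 a_3 = 4  ->  a_5 = 1/5
Truncated series: y(x) = -1 - 2 x - 3 x^2 - (2/3) x^3 + (1/2) x^4 + (1/5) x^5 + O(x^6).

a_0 = -1; a_1 = -2; a_2 = -3; a_3 = -2/3; a_4 = 1/2; a_5 = 1/5


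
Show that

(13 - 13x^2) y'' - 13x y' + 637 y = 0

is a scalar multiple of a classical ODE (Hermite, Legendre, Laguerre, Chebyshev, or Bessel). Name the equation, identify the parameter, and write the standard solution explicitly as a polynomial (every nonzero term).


All three coefficients share the factor 13; dividing through by 13 gives  (1 - x^2) y'' - x y' + 49 y = 0.
This matches the Chebyshev equation (1 - x^2) y'' - x y' + n^2 y = 0 (note the -x y' term, not -2x y') with n^2 = 49, so n = 7; the polynomial solution is T_7(x).
With y = sum_k a_k x^k, matching x^k gives (k+2)(k+1) a_{k+2} = (k^2 - n^2) a_k = (k - 7)(k + 7) a_k. The right side vanishes at k = 7, so the series with the parity of 7 terminates at degree 7.
Standard normalization: leading coefficient of T_n is 2^(n-1), so a_7 = 2^6 = 64. Work downward with a_k = (k+1)(k+2) a_{k+2} / ((k - 7)(k + 7)):
  a_5 = (6)(7)(64) / ((5 - 7)(5 + 7)) = 2688/(-24) = -112
  a_3 = (4)(5)(-112) / ((3 - 7)(3 + 7)) = -2240/(-40) = 56
  a_1 = (2)(3)(56) / ((1 - 7)(1 + 7)) = 336/(-48) = -7
Hence T_7(x) = 64 x^7 - 112 x^5 + 56 x^3 - 7 x.

T_7(x); series = 64 x^7 - 112 x^5 + 56 x^3 - 7 x


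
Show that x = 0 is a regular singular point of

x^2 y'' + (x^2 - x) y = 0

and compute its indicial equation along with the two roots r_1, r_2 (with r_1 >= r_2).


Divide by x^2 to reach normal form y'' + P_1(x) y' + P_2(x) y = 0 with P_1(x) = 0 and P_2(x) = 1 - 1/x.
x = 0 is a singular point because the y-coefficient 1 - 1/x has a pole at x = 0.
It is a regular singular point because x P_1(x) = p(x) = 0 and x^2 P_2(x) = q(x) = x^2 - x are polynomials, hence analytic at x = 0.
p(0) = 0,  q(0) = 0.
Indicial equation: r(r-1) + p(0) r + q(0) = 0, i.e. r^2 + (p(0) - 1) r + q(0) = 0, i.e. r^2 - 1 r = 0.
Discriminant: (-1)^2 - 4(0) = 1, so r = (1 ± 1)/2.
Solving: r_1 = 1, r_2 = 0.

indicial: r^2 - 1 r = 0; roots r_1 = 1, r_2 = 0


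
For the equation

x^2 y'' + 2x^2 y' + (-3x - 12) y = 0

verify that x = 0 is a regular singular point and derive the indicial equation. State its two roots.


Divide by x^2 to reach normal form y'' + P_1(x) y' + P_2(x) y = 0 with P_1(x) = 2 and P_2(x) = -3/x - 12/x^2.
x = 0 is a singular point because the y-coefficient -3/x - 12/x^2 has a pole at x = 0.
It is a regular singular point because x P_1(x) = p(x) = 2x and x^2 P_2(x) = q(x) = -3x - 12 are polynomials, hence analytic at x = 0.
p(0) = 0,  q(0) = -12.
Indicial equation: r(r-1) + p(0) r + q(0) = 0, i.e. r^2 + (p(0) - 1) r + q(0) = 0, i.e. r^2 - 1 r - 12 = 0.
Discriminant: (-1)^2 - 4(-12) = 49, so r = (1 ± 7)/2.
Solving: r_1 = 4, r_2 = -3.

indicial: r^2 - 1 r - 12 = 0; roots r_1 = 4, r_2 = -3


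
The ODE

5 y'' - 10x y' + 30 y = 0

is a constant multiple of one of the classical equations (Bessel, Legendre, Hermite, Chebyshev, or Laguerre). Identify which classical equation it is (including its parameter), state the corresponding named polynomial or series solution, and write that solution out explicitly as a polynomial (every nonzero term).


All three coefficients share the factor 5; dividing through by 5 gives  y'' - 2x y' + 6 y = 0.
This matches the Hermite equation y'' - 2x y' + 2n y = 0 with 2n = 6, so n = 3; the polynomial solution is H_3(x).
With y = sum_k a_k x^k, matching x^k gives (k+2)(k+1) a_{k+2} = 2(k - n) a_k = 2(k - 3) a_k. The right side vanishes at k = 3, so the series with the parity of 3 terminates at degree 3.
Standard normalization: leading coefficient of H_n is 2^n, so a_3 = 2^3 = 8. Work downward with a_k = (k+1)(k+2) a_{k+2} / (2(k - n)):
  a_1 = (2)(3)(8) / (2(1 - 3)) = 48/(-4) = -12
Hence H_3(x) = 8 x^3 - 12 x.

H_3(x); series = 8 x^3 - 12 x


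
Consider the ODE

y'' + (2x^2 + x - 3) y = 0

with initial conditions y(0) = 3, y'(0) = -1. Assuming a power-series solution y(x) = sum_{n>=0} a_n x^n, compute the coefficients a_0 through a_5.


Ansatz: y(x) = sum_{n>=0} a_n x^n, so y'(x) = sum_{n>=1} n a_n x^(n-1) and y''(x) = sum_{n>=2} n(n-1) a_n x^(n-2).
Substitute into P(x) y'' + Q(x) y' + R(x) y = 0 with P(x) = 1, Q(x) = 0, R(x) = 2x^2 + x - 3, and match powers of x.
Initial conditions: a_0 = 3, a_1 = -1.
Setting the coefficient of each power of x to zero and solving order by order (substituting the coefficients already found):
  x^0: 2 a_2 - 3 a_0 = 0  ->  2 a_2 = 3 a_0 = 9  ->  a_2 = 9/2
  x^1: 6 a_3 - 3 a_1 + a_0 = 0  ->  6 a_3 = 3 a_1 - a_0 = -6  ->  a_3 = -1
  x^2: 12 a_4 - 3 a_2 + a_1 + 2 a_0 = 0  ->  12 a_4 = 3 a_2 - a_1 - 2 a_0 = 17/2  ->  a_4 = 17/24
  x^3: 20 a_5 - 3 a_3 + a_2 + 2 a_1 = 0  ->  20 a_5 = 3 a_3 - a_2 - 2 a_1 = -11/2  ->  a_5 = -11/40
Truncated series: y(x) = 3 - x + (9/2) x^2 - x^3 + (17/24) x^4 - (11/40) x^5 + O(x^6).

a_0 = 3; a_1 = -1; a_2 = 9/2; a_3 = -1; a_4 = 17/24; a_5 = -11/40


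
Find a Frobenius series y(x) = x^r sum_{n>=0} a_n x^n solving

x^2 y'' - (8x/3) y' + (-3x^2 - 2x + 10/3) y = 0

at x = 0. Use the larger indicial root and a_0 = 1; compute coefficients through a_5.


Write in Frobenius form y'' + (p(x)/x) y' + (q(x)/x^2) y = 0:
  p(x) = -8/3,  q(x) = -3x^2 - 2x + 10/3.
Indicial equation: r(r-1) + (-8/3) r + (10/3) = 0 -> roots r_1 = 2, r_2 = 5/3.
Take r = r_1 = 2. Let y(x) = x^r sum_{n>=0} a_n x^n with a_0 = 1.
Substitute y = x^r sum a_n x^n and match x^{r+n}. The recurrence is
  D(n) a_n - 2 a_{n-1} - 3 a_{n-2} = 0,  where D(n) = (r+n)(r+n-1) + (-8/3)(r+n) + (10/3).
  a_n = [2 a_{n-1} + 3 a_{n-2}] / D(n).
Since the indicial polynomial factors as (r - r_1)(r - r_2), D(n) = (r_1 + n - r_1)(r_1 + n - r_2) = n(n + 1/3).
Evaluating step by step (a_0 = 1):
  n = 1: D(1) = 1(1 + 1/3) = 4/3; numerator = 2(1) = 2; a_1 = (2)/(4/3) = 3/2
  n = 2: D(2) = 2(2 + 1/3) = 14/3; numerator = 2(3/2) + 3(1) = 6; a_2 = (6)/(14/3) = 9/7
  n = 3: D(3) = 3(3 + 1/3) = 10; numerator = 2(9/7) + 3(3/2) = 99/14; a_3 = (99/14)/(10) = 99/140
  n = 4: D(4) = 4(4 + 1/3) = 52/3; numerator = 2(99/140) + 3(9/7) = 369/70; a_4 = (369/70)/(52/3) = 1107/3640
  n = 5: D(5) = 5(5 + 1/3) = 80/3; numerator = 2(1107/3640) + 3(99/140) = 1242/455; a_5 = (1242/455)/(80/3) = 1863/18200

r = 2; a_0 = 1; a_1 = 3/2; a_2 = 9/7; a_3 = 99/140; a_4 = 1107/3640; a_5 = 1863/18200


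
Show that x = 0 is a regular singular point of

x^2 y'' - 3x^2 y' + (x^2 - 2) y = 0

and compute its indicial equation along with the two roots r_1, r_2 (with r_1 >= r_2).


Divide by x^2 to reach normal form y'' + P_1(x) y' + P_2(x) y = 0 with P_1(x) = -3 and P_2(x) = 1 - 2/x^2.
x = 0 is a singular point because the y-coefficient 1 - 2/x^2 has a pole at x = 0.
It is a regular singular point because x P_1(x) = p(x) = -3x and x^2 P_2(x) = q(x) = x^2 - 2 are polynomials, hence analytic at x = 0.
p(0) = 0,  q(0) = -2.
Indicial equation: r(r-1) + p(0) r + q(0) = 0, i.e. r^2 + (p(0) - 1) r + q(0) = 0, i.e. r^2 - 1 r - 2 = 0.
Discriminant: (-1)^2 - 4(-2) = 9, so r = (1 ± 3)/2.
Solving: r_1 = 2, r_2 = -1.

indicial: r^2 - 1 r - 2 = 0; roots r_1 = 2, r_2 = -1


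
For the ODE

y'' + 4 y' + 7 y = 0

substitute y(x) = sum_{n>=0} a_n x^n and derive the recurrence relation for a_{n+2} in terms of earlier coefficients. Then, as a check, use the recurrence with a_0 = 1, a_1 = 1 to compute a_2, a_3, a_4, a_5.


Substitute y = sum_n a_n x^n.
y''(x) has coefficient (n+2)(n+1) a_{n+2} at x^n;
4 y'(x) has coefficient 4 (n+1) a_{n+1} at x^n;
7 y(x) has coefficient 7 a_n at x^n.
Matching x^n: (n+2)(n+1) a_{n+2} + 4 (n+1) a_{n+1} + 7 a_n = 0.
Thus a_{n+2} = [-4 (n+1) a_{n+1} - 7 a_n] / ((n+1)(n+2)).

Check with a_0 = 1, a_1 = 1 (apply the recurrence for n = 0, 1, 2, 3): a_0 = 1, a_1 = 1, a_2 = -11/2, a_3 = 37/6, a_4 = -71/24, a_5 = 5/24.

a_(n+2) = [-4 (n+1) a_(n+1) - 7 a_n] / ((n+1)(n+2)); check: a_0 = 1, a_1 = 1, a_2 = -11/2, a_3 = 37/6, a_4 = -71/24, a_5 = 5/24


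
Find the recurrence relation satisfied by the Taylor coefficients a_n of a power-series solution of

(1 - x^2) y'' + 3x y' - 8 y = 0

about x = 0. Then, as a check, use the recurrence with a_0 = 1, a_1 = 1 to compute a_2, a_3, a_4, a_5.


Substitute y = sum_n a_n x^n.
(1 - 1 x^2) y'' contributes (n+2)(n+1) a_{n+2} - n(n-1) a_n at x^n.
3 x y'(x) contributes 3 n a_n at x^n.
-8 y(x) contributes -8 a_n at x^n.
Matching x^n: (n+2)(n+1) a_{n+2} + (-n(n-1) + 3 n - 8) a_n = 0.
Thus a_{n+2} = (n(n-1) - 3 n + 8) / ((n+1)(n+2)) * a_n.

Check with a_0 = 1, a_1 = 1 (apply the recurrence for n = 0, 1, 2, 3): a_0 = 1, a_1 = 1, a_2 = 4, a_3 = 5/6, a_4 = 4/3, a_5 = 5/24.

a_(n+2) = (n(n-1) - 3 n + 8) / ((n+1)(n+2)) * a_n; check: a_0 = 1, a_1 = 1, a_2 = 4, a_3 = 5/6, a_4 = 4/3, a_5 = 5/24


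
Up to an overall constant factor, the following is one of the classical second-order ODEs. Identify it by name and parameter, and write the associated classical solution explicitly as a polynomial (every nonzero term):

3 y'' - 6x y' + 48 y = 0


All three coefficients share the factor 3; dividing through by 3 gives  y'' - 2x y' + 16 y = 0.
This matches the Hermite equation y'' - 2x y' + 2n y = 0 with 2n = 16, so n = 8; the polynomial solution is H_8(x).
With y = sum_k a_k x^k, matching x^k gives (k+2)(k+1) a_{k+2} = 2(k - n) a_k = 2(k - 8) a_k. The right side vanishes at k = 8, so the series with the parity of 8 terminates at degree 8.
Standard normalization: leading coefficient of H_n is 2^n, so a_8 = 2^8 = 256. Work downward with a_k = (k+1)(k+2) a_{k+2} / (2(k - n)):
  a_6 = (7)(8)(256) / (2(6 - 8)) = 14336/(-4) = -3584
  a_4 = (5)(6)(-3584) / (2(4 - 8)) = -107520/(-8) = 13440
  a_2 = (3)(4)(13440) / (2(2 - 8)) = 161280/(-12) = -13440
  a_0 = (1)(2)(-13440) / (2(0 - 8)) = -26880/(-16) = 1680
Hence H_8(x) = 256 x^8 - 3584 x^6 + 13440 x^4 - 13440 x^2 + 1680.

H_8(x); series = 256 x^8 - 3584 x^6 + 13440 x^4 - 13440 x^2 + 1680


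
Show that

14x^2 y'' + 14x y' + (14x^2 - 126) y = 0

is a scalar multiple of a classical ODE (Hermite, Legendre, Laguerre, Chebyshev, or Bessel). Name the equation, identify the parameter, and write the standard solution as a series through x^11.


All three coefficients share the factor 14; dividing through by 14 gives  x^2 y'' + x y' + (x^2 - 9) y = 0.
This matches the Bessel equation x^2 y'' + x y' + (x^2 - nu^2) y = 0 with nu^2 = 9, so nu = 3; the solution bounded at x = 0 is J_3(x).
Frobenius at x = 0: indicial roots ±nu; for r = nu the recurrence k(k + 2nu) c_k = -c_{k-2} gives the standard series J_nu(x) = sum_{k>=0} (-1)^k / (k! (k+nu)!) (x/2)^(2k+nu). Evaluate the first 5 terms:
  k = 0: (-1)^0 / (0! * 3! * 2^3) x^3 = 1/(1*6*8) x^3 = (1/48) x^3
  k = 1: (-1)^1 / (1! * 4! * 2^5) x^5 = -1/(1*24*32) x^5 = (-1/768) x^5
  k = 2: (-1)^2 / (2! * 5! * 2^7) x^7 = 1/(2*120*128) x^7 = (1/30720) x^7
  k = 3: (-1)^3 / (3! * 6! * 2^9) x^9 = -1/(6*720*512) x^9 = (-1/2211840) x^9
  k = 4: (-1)^4 / (4! * 7! * 2^11) x^11 = 1/(24*5040*2048) x^11 = (1/247726080) x^11
Hence J_3(x) = x^11/247726080 - x^9/2211840 + x^7/30720 - x^5/768 + x^3/48 + ....

J_3(x); series = x^11/247726080 - x^9/2211840 + x^7/30720 - x^5/768 + x^3/48


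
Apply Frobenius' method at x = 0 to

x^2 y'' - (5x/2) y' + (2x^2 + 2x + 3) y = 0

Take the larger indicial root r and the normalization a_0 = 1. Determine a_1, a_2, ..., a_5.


Write in Frobenius form y'' + (p(x)/x) y' + (q(x)/x^2) y = 0:
  p(x) = -5/2,  q(x) = 2x^2 + 2x + 3.
Indicial equation: r(r-1) + (-5/2) r + (3) = 0 -> roots r_1 = 2, r_2 = 3/2.
Take r = r_1 = 2. Let y(x) = x^r sum_{n>=0} a_n x^n with a_0 = 1.
Substitute y = x^r sum a_n x^n and match x^{r+n}. The recurrence is
  D(n) a_n + 2 a_{n-1} + 2 a_{n-2} = 0,  where D(n) = (r+n)(r+n-1) + (-5/2)(r+n) + (3).
  a_n = [-2 a_{n-1} - 2 a_{n-2}] / D(n).
Since the indicial polynomial factors as (r - r_1)(r - r_2), D(n) = (r_1 + n - r_1)(r_1 + n - r_2) = n(n + 1/2).
Evaluating step by step (a_0 = 1):
  n = 1: D(1) = 1(1 + 1/2) = 3/2; numerator = -2(1) = -2; a_1 = (-2)/(3/2) = -4/3
  n = 2: D(2) = 2(2 + 1/2) = 5; numerator = -2(-4/3) - 2(1) = 2/3; a_2 = (2/3)/(5) = 2/15
  n = 3: D(3) = 3(3 + 1/2) = 21/2; numerator = -2(2/15) - 2(-4/3) = 12/5; a_3 = (12/5)/(21/2) = 8/35
  n = 4: D(4) = 4(4 + 1/2) = 18; numerator = -2(8/35) - 2(2/15) = -76/105; a_4 = (-76/105)/(18) = -38/945
  n = 5: D(5) = 5(5 + 1/2) = 55/2; numerator = -2(-38/945) - 2(8/35) = -356/945; a_5 = (-356/945)/(55/2) = -712/51975

r = 2; a_0 = 1; a_1 = -4/3; a_2 = 2/15; a_3 = 8/35; a_4 = -38/945; a_5 = -712/51975


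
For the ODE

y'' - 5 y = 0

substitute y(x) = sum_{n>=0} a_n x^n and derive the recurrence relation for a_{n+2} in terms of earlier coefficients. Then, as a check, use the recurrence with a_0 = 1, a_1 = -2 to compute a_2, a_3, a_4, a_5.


Substitute y = sum_n a_n x^n into y'' + (const) y = 0.
y''(x) = sum_{n>=0} (n+2)(n+1) a_{n+2} x^n.
The ODE becomes sum_n [(n+2)(n+1) a_{n+2} - 5 a_n] x^n = 0.
Setting each coefficient to zero gives the recurrence:
  (n+2)(n+1) a_{n+2} - 5 a_n = 0,
  a_{n+2} = 5 / ((n+1)(n+2)) a_n.

Check with a_0 = 1, a_1 = -2 (apply the recurrence for n = 0, 1, 2, 3): a_0 = 1, a_1 = -2, a_2 = 5/2, a_3 = -5/3, a_4 = 25/24, a_5 = -5/12.

a_{n+2} = 5/((n+1)(n+2)) * a_n; check: a_0 = 1, a_1 = -2, a_2 = 5/2, a_3 = -5/3, a_4 = 25/24, a_5 = -5/12


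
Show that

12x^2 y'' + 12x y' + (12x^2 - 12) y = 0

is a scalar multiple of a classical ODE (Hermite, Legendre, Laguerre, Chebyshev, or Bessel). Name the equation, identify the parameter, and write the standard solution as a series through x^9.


All three coefficients share the factor 12; dividing through by 12 gives  x^2 y'' + x y' + (x^2 - 1) y = 0.
This matches the Bessel equation x^2 y'' + x y' + (x^2 - nu^2) y = 0 with nu^2 = 1, so nu = 1; the solution bounded at x = 0 is J_1(x).
Frobenius at x = 0: indicial roots ±nu; for r = nu the recurrence k(k + 2nu) c_k = -c_{k-2} gives the standard series J_nu(x) = sum_{k>=0} (-1)^k / (k! (k+nu)!) (x/2)^(2k+nu). Evaluate the first 5 terms:
  k = 0: (-1)^0 / (0! * 1! * 2^1) x^1 = 1/(1*1*2) x^1 = (1/2) x^1
  k = 1: (-1)^1 / (1! * 2! * 2^3) x^3 = -1/(1*2*8) x^3 = (-1/16) x^3
  k = 2: (-1)^2 / (2! * 3! * 2^5) x^5 = 1/(2*6*32) x^5 = (1/384) x^5
  k = 3: (-1)^3 / (3! * 4! * 2^7) x^7 = -1/(6*24*128) x^7 = (-1/18432) x^7
  k = 4: (-1)^4 / (4! * 5! * 2^9) x^9 = 1/(24*120*512) x^9 = (1/1474560) x^9
Hence J_1(x) = x^9/1474560 - x^7/18432 + x^5/384 - x^3/16 + x/2 + ....

J_1(x); series = x^9/1474560 - x^7/18432 + x^5/384 - x^3/16 + x/2


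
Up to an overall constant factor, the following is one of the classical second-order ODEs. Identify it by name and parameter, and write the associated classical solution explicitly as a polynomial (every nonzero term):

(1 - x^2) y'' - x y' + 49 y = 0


The equation is already in a standard form:  (1 - x^2) y'' - x y' + 49 y = 0.
This matches the Chebyshev equation (1 - x^2) y'' - x y' + n^2 y = 0 (note the -x y' term, not -2x y') with n^2 = 49, so n = 7; the polynomial solution is T_7(x).
With y = sum_k a_k x^k, matching x^k gives (k+2)(k+1) a_{k+2} = (k^2 - n^2) a_k = (k - 7)(k + 7) a_k. The right side vanishes at k = 7, so the series with the parity of 7 terminates at degree 7.
Standard normalization: leading coefficient of T_n is 2^(n-1), so a_7 = 2^6 = 64. Work downward with a_k = (k+1)(k+2) a_{k+2} / ((k - 7)(k + 7)):
  a_5 = (6)(7)(64) / ((5 - 7)(5 + 7)) = 2688/(-24) = -112
  a_3 = (4)(5)(-112) / ((3 - 7)(3 + 7)) = -2240/(-40) = 56
  a_1 = (2)(3)(56) / ((1 - 7)(1 + 7)) = 336/(-48) = -7
Hence T_7(x) = 64 x^7 - 112 x^5 + 56 x^3 - 7 x.

T_7(x); series = 64 x^7 - 112 x^5 + 56 x^3 - 7 x


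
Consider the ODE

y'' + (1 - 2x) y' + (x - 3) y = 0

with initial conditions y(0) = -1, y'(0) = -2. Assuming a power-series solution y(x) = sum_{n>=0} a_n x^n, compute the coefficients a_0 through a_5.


Ansatz: y(x) = sum_{n>=0} a_n x^n, so y'(x) = sum_{n>=1} n a_n x^(n-1) and y''(x) = sum_{n>=2} n(n-1) a_n x^(n-2).
Substitute into P(x) y'' + Q(x) y' + R(x) y = 0 with P(x) = 1, Q(x) = 1 - 2x, R(x) = x - 3, and match powers of x.
Initial conditions: a_0 = -1, a_1 = -2.
Setting the coefficient of each power of x to zero and solving order by order (substituting the coefficients already found):
  x^0: 2 a_2 + a_1 - 3 a_0 = 0  ->  2 a_2 = -a_1 + 3 a_0 = -1  ->  a_2 = -1/2
  x^1: 6 a_3 + 2 a_2 - 5 a_1 + a_0 = 0  ->  6 a_3 = -2 a_2 + 5 a_1 - a_0 = -8  ->  a_3 = -4/3
  x^2: 12 a_4 + 3 a_3 - 7 a_2 + a_1 = 0  ->  12 a_4 = -3 a_3 + 7 a_2 - a_1 = 5/2  ->  a_4 = 5/24
  x^3: 20 a_5 + 4 a_4 - 9 a_3 + a_2 = 0  ->  20 a_5 = -4 a_4 + 9 a_3 - a_2 = -37/3  ->  a_5 = -37/60
Truncated series: y(x) = -1 - 2 x - (1/2) x^2 - (4/3) x^3 + (5/24) x^4 - (37/60) x^5 + O(x^6).

a_0 = -1; a_1 = -2; a_2 = -1/2; a_3 = -4/3; a_4 = 5/24; a_5 = -37/60
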